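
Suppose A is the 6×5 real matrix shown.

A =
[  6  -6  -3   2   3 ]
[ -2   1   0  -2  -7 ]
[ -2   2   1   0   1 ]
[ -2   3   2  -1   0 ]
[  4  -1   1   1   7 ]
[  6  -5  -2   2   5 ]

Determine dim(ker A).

Row reduce to echelon form.
R2 ← R2 + (1/3)·R1: [0, -1, -1, -4/3, -6]
R3 ← R3 + (1/3)·R1: [0, 0, 0, 2/3, 2]
R4 ← R4 + (1/3)·R1: [0, 1, 1, -1/3, 1]
R5 ← R5 − (2/3)·R1: [0, 3, 3, -1/3, 5]
R6 ← R6 − R1: [0, 1, 1, 0, 2]
R4 ← R4 + R2: [0, 0, 0, -5/3, -5]
R5 ← R5 + (3)·R2: [0, 0, 0, -13/3, -13]
R6 ← R6 + R2: [0, 0, 0, -4/3, -4]
R4 ← R4 + (5/2)·R3: [0, 0, 0, 0, 0]
R5 ← R5 + (13/2)·R3: [0, 0, 0, 0, 0]
R6 ← R6 + (2)·R3: [0, 0, 0, 0, 0]
3 nonzero rows, so rank(A) = 3.
A has 5 columns; by rank–nullity, nullity = 5 − 3 = 2.

2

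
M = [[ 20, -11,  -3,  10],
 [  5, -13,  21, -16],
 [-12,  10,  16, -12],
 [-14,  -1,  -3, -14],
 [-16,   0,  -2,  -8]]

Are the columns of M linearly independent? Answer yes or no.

yes

Row reduce M to echelon form.
R2 ← R2 − (1/4)·R1: [0, -41/4, 87/4, -37/2]
R3 ← R3 + (3/5)·R1: [0, 17/5, 71/5, -6]
R4 ← R4 + (7/10)·R1: [0, -87/10, -51/10, -7]
R5 ← R5 + (4/5)·R1: [0, -44/5, -22/5, 0]
R3 ← R3 + (68/205)·R2: [0, 0, 878/41, -2488/205]
R4 ← R4 − (174/205)·R2: [0, 0, -966/41, 1784/205]
R5 ← R5 − (176/205)·R2: [0, 0, -946/41, 3256/205]
R4 ← R4 + (483/439)·R3: [0, 0, 0, -10208/2195]
R5 ← R5 + (473/439)·R3: [0, 0, 0, 1232/439]
R5 ← R5 + (35/58)·R4: [0, 0, 0, 0]
4 pivots among 4 columns.
Every column is a pivot column, so the columns are linearly independent.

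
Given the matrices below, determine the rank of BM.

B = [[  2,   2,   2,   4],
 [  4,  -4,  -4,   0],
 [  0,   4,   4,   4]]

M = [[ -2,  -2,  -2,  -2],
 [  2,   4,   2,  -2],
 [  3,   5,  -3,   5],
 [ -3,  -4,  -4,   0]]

First compute BM:
[[ -6,  -2, -22,   2],
 [-28, -44,  -4, -20],
 [  8,  20, -20,  12]]
Now row reduce the product.
R2 ← R2 − (14/3)·R1: [0, -104/3, 296/3, -88/3]
R3 ← R3 + (4/3)·R1: [0, 52/3, -148/3, 44/3]
R3 ← R3 + (1/2)·R2: [0, 0, 0, 0]
2 nonzero rows, so rank(BM) = 2.

2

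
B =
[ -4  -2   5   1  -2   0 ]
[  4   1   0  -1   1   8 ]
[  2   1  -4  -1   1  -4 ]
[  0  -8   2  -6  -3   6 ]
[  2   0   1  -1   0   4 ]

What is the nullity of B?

Row reduce to echelon form.
R2 ← R2 + R1: [0, -1, 5, 0, -1, 8]
R3 ← R3 + (1/2)·R1: [0, 0, -3/2, -1/2, 0, -4]
R5 ← R5 + (1/2)·R1: [0, -1, 7/2, -1/2, -1, 4]
R4 ← R4 − (8)·R2: [0, 0, -38, -6, 5, -58]
R5 ← R5 − R2: [0, 0, -3/2, -1/2, 0, -4]
R4 ← R4 − (76/3)·R3: [0, 0, 0, 20/3, 5, 130/3]
R5 ← R5 − R3: [0, 0, 0, 0, 0, 0]
4 nonzero rows, so rank(B) = 4.
B has 6 columns; by rank–nullity, nullity = 6 − 4 = 2.

2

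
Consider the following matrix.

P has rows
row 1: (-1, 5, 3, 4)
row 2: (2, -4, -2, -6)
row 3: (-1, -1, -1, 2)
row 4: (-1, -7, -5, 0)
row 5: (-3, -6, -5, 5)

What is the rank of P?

2

Row reduce to echelon form.
R2 ← R2 + (2)·R1: [0, 6, 4, 2]
R3 ← R3 − R1: [0, -6, -4, -2]
R4 ← R4 − R1: [0, -12, -8, -4]
R5 ← R5 − (3)·R1: [0, -21, -14, -7]
R3 ← R3 + R2: [0, 0, 0, 0]
R4 ← R4 + (2)·R2: [0, 0, 0, 0]
R5 ← R5 + (7/2)·R2: [0, 0, 0, 0]
Echelon form has 2 nonzero rows, so rank(P) = 2.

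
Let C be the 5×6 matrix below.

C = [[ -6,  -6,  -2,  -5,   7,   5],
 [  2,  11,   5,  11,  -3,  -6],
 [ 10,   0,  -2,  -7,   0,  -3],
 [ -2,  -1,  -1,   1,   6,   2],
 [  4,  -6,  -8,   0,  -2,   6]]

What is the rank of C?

Row reduce to echelon form.
R2 ← R2 + (1/3)·R1: [0, 9, 13/3, 28/3, -2/3, -13/3]
R3 ← R3 + (5/3)·R1: [0, -10, -16/3, -46/3, 35/3, 16/3]
R4 ← R4 − (1/3)·R1: [0, 1, -1/3, 8/3, 11/3, 1/3]
R5 ← R5 + (2/3)·R1: [0, -10, -28/3, -10/3, 8/3, 28/3]
R3 ← R3 + (10/9)·R2: [0, 0, -14/27, -134/27, 295/27, 14/27]
R4 ← R4 − (1/9)·R2: [0, 0, -22/27, 44/27, 101/27, 22/27]
R5 ← R5 + (10/9)·R2: [0, 0, -122/27, 190/27, 52/27, 122/27]
R4 ← R4 − (11/7)·R3: [0, 0, 0, 66/7, -94/7, 0]
R5 ← R5 − (61/7)·R3: [0, 0, 0, 352/7, -653/7, 0]
R5 ← R5 − (16/3)·R4: [0, 0, 0, 0, -65/3, 0]
Echelon form has 5 nonzero rows, so rank(C) = 5.

5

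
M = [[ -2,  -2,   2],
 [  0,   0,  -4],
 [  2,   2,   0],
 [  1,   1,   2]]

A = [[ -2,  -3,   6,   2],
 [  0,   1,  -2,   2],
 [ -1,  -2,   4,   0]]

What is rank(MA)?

2

First compute MA:
[[  2,   0,   0,  -8],
 [  4,   8, -16,   0],
 [ -4,  -4,   8,   8],
 [ -4,  -6,  12,   4]]
Now row reduce the product.
R2 ← R2 − (2)·R1: [0, 8, -16, 16]
R3 ← R3 + (2)·R1: [0, -4, 8, -8]
R4 ← R4 + (2)·R1: [0, -6, 12, -12]
R3 ← R3 + (1/2)·R2: [0, 0, 0, 0]
R4 ← R4 + (3/4)·R2: [0, 0, 0, 0]
2 nonzero rows, so rank(MA) = 2.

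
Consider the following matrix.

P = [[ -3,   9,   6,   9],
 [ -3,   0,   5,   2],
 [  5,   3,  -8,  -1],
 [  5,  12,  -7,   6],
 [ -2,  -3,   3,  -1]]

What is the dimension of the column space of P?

Row reduce to echelon form.
R2 ← R2 − R1: [0, -9, -1, -7]
R3 ← R3 + (5/3)·R1: [0, 18, 2, 14]
R4 ← R4 + (5/3)·R1: [0, 27, 3, 21]
R5 ← R5 − (2/3)·R1: [0, -9, -1, -7]
R3 ← R3 + (2)·R2: [0, 0, 0, 0]
R4 ← R4 + (3)·R2: [0, 0, 0, 0]
R5 ← R5 − R2: [0, 0, 0, 0]
Echelon form has 2 nonzero rows, so rank(P) = 2.
The column space has dimension equal to the rank: 2.

2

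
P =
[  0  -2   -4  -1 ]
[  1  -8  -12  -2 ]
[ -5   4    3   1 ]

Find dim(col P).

Row reduce to echelon form.
Swap R1 ↔ R2
R3 ← R3 + (5)·R1: [0, -36, -57, -9]
R3 ← R3 − (18)·R2: [0, 0, 15, 9]
Echelon form has 3 nonzero rows, so rank(P) = 3.
The column space has dimension equal to the rank: 3.

3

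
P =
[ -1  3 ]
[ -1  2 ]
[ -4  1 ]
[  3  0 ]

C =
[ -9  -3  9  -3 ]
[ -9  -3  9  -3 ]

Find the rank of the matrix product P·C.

1

First compute PC:
[[-18,  -6,  18,  -6],
 [ -9,  -3,   9,  -3],
 [ 27,   9, -27,   9],
 [-27,  -9,  27,  -9]]
Now row reduce the product.
R2 ← R2 − (1/2)·R1: [0, 0, 0, 0]
R3 ← R3 + (3/2)·R1: [0, 0, 0, 0]
R4 ← R4 − (3/2)·R1: [0, 0, 0, 0]
1 nonzero row, so rank(PC) = 1.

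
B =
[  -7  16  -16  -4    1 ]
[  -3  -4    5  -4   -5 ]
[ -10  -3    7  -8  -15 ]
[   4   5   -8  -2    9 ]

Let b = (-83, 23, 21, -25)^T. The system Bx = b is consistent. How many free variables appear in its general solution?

1

Row reduce the augmented matrix [B | b].
R2 ← R2 − (3/7)·R1: [0, -76/7, 83/7, -16/7, -38/7, 410/7]
R3 ← R3 − (10/7)·R1: [0, -181/7, 209/7, -16/7, -115/7, 977/7]
R4 ← R4 + (4/7)·R1: [0, 99/7, -120/7, -30/7, 67/7, -507/7]
R3 ← R3 − (181/76)·R2: [0, 0, 123/76, 60/19, -7/2, 3/38]
R4 ← R4 + (99/76)·R2: [0, 0, -129/76, -138/19, 5/2, 147/38]
R4 ← R4 + (43/41)·R3: [0, 0, 0, -162/41, -48/41, 162/41]
The echelon form has 4 nonzero rows, and every pivot lies in the first 5 columns, so rank(B) = rank([B|b]) = 4.
The system is consistent.
Free variables = (unknowns) − (rank) = 5 − 4 = 1.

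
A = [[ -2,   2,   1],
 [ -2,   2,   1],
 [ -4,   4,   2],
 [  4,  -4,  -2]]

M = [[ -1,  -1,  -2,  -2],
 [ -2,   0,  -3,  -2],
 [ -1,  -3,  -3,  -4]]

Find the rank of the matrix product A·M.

1

First compute AM:
[[ -3,  -1,  -5,  -4],
 [ -3,  -1,  -5,  -4],
 [ -6,  -2, -10,  -8],
 [  6,   2,  10,   8]]
Now row reduce the product.
R2 ← R2 − R1: [0, 0, 0, 0]
R3 ← R3 − (2)·R1: [0, 0, 0, 0]
R4 ← R4 + (2)·R1: [0, 0, 0, 0]
1 nonzero row, so rank(AM) = 1.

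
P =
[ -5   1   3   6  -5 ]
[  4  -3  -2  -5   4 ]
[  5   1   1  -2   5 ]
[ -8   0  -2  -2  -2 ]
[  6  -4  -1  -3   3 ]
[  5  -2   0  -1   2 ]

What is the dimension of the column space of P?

Row reduce to echelon form.
R2 ← R2 + (4/5)·R1: [0, -11/5, 2/5, -1/5, 0]
R3 ← R3 + R1: [0, 2, 4, 4, 0]
R4 ← R4 − (8/5)·R1: [0, -8/5, -34/5, -58/5, 6]
R5 ← R5 + (6/5)·R1: [0, -14/5, 13/5, 21/5, -3]
R6 ← R6 + R1: [0, -1, 3, 5, -3]
R3 ← R3 + (10/11)·R2: [0, 0, 48/11, 42/11, 0]
R4 ← R4 − (8/11)·R2: [0, 0, -78/11, -126/11, 6]
R5 ← R5 − (14/11)·R2: [0, 0, 23/11, 49/11, -3]
R6 ← R6 − (5/11)·R2: [0, 0, 31/11, 56/11, -3]
R4 ← R4 + (13/8)·R3: [0, 0, 0, -21/4, 6]
R5 ← R5 − (23/48)·R3: [0, 0, 0, 21/8, -3]
R6 ← R6 − (31/48)·R3: [0, 0, 0, 21/8, -3]
R5 ← R5 + (1/2)·R4: [0, 0, 0, 0, 0]
R6 ← R6 + (1/2)·R4: [0, 0, 0, 0, 0]
Echelon form has 4 nonzero rows, so rank(P) = 4.
The column space has dimension equal to the rank: 4.

4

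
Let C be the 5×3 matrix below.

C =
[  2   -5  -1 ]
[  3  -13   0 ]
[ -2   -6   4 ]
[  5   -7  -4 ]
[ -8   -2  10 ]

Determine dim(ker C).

Row reduce to echelon form.
R2 ← R2 − (3/2)·R1: [0, -11/2, 3/2]
R3 ← R3 + R1: [0, -11, 3]
R4 ← R4 − (5/2)·R1: [0, 11/2, -3/2]
R5 ← R5 + (4)·R1: [0, -22, 6]
R3 ← R3 − (2)·R2: [0, 0, 0]
R4 ← R4 + R2: [0, 0, 0]
R5 ← R5 − (4)·R2: [0, 0, 0]
2 nonzero rows, so rank(C) = 2.
C has 3 columns; by rank–nullity, nullity = 3 − 2 = 1.

1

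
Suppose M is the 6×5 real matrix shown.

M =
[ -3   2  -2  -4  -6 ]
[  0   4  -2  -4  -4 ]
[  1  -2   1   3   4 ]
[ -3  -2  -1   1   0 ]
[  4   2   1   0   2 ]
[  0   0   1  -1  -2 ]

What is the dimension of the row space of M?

Row reduce to echelon form.
R3 ← R3 + (1/3)·R1: [0, -4/3, 1/3, 5/3, 2]
R4 ← R4 − R1: [0, -4, 1, 5, 6]
R5 ← R5 + (4/3)·R1: [0, 14/3, -5/3, -16/3, -6]
R3 ← R3 + (1/3)·R2: [0, 0, -1/3, 1/3, 2/3]
R4 ← R4 + R2: [0, 0, -1, 1, 2]
R5 ← R5 − (7/6)·R2: [0, 0, 2/3, -2/3, -4/3]
R4 ← R4 − (3)·R3: [0, 0, 0, 0, 0]
R5 ← R5 + (2)·R3: [0, 0, 0, 0, 0]
R6 ← R6 + (3)·R3: [0, 0, 0, 0, 0]
Echelon form has 3 nonzero rows, so rank(M) = 3.
The row space has dimension equal to the rank: 3.

3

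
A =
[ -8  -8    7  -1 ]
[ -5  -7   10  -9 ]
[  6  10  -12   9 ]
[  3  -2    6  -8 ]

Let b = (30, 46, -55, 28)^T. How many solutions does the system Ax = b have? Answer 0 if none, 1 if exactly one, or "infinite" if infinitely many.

1

Row reduce the augmented matrix [A | b].
R2 ← R2 − (5/8)·R1: [0, -2, 45/8, -67/8, 109/4]
R3 ← R3 + (3/4)·R1: [0, 4, -27/4, 33/4, -65/2]
R4 ← R4 + (3/8)·R1: [0, -5, 69/8, -67/8, 157/4]
R3 ← R3 + (2)·R2: [0, 0, 9/2, -17/2, 22]
R4 ← R4 − (5/2)·R2: [0, 0, -87/16, 201/16, -231/8]
R4 ← R4 + (29/24)·R3: [0, 0, 0, 55/24, -55/24]
The echelon form has 4 nonzero rows, and every pivot lies in the first 4 columns, so rank(A) = rank([A|b]) = 4.
The system is consistent.
rank = 4 = number of unknowns, so the solution is unique.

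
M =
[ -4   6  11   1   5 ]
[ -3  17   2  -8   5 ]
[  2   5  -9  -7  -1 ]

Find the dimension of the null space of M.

Row reduce to echelon form.
R2 ← R2 − (3/4)·R1: [0, 25/2, -25/4, -35/4, 5/4]
R3 ← R3 + (1/2)·R1: [0, 8, -7/2, -13/2, 3/2]
R3 ← R3 − (16/25)·R2: [0, 0, 1/2, -9/10, 7/10]
3 nonzero rows, so rank(M) = 3.
M has 5 columns; by rank–nullity, nullity = 5 − 3 = 2.

2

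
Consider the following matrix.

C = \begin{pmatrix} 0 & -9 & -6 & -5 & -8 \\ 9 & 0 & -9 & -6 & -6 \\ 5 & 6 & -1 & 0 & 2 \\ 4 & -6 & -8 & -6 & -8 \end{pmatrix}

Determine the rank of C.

Row reduce to echelon form.
Swap R1 ↔ R2
R3 ← R3 − (5/9)·R1: [0, 6, 4, 10/3, 16/3]
R4 ← R4 − (4/9)·R1: [0, -6, -4, -10/3, -16/3]
R3 ← R3 + (2/3)·R2: [0, 0, 0, 0, 0]
R4 ← R4 − (2/3)·R2: [0, 0, 0, 0, 0]
Echelon form has 2 nonzero rows, so rank(C) = 2.

2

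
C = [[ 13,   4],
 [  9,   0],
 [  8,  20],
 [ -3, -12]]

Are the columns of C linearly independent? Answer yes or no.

yes

Row reduce C to echelon form.
R2 ← R2 − (9/13)·R1: [0, -36/13]
R3 ← R3 − (8/13)·R1: [0, 228/13]
R4 ← R4 + (3/13)·R1: [0, -144/13]
R3 ← R3 + (19/3)·R2: [0, 0]
R4 ← R4 − (4)·R2: [0, 0]
2 pivots among 2 columns.
Every column is a pivot column, so the columns are linearly independent.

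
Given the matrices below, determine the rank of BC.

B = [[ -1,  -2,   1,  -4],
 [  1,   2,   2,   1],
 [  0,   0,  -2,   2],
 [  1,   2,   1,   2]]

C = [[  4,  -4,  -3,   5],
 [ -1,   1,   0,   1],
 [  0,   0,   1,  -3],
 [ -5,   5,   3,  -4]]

2

First compute BC:
[[ 18, -18,  -8,   6],
 [ -3,   3,   2,  -3],
 [-10,  10,   4,  -2],
 [ -8,   8,   4,  -4]]
Now row reduce the product.
R2 ← R2 + (1/6)·R1: [0, 0, 2/3, -2]
R3 ← R3 + (5/9)·R1: [0, 0, -4/9, 4/3]
R4 ← R4 + (4/9)·R1: [0, 0, 4/9, -4/3]
R3 ← R3 + (2/3)·R2: [0, 0, 0, 0]
R4 ← R4 − (2/3)·R2: [0, 0, 0, 0]
2 nonzero rows, so rank(BC) = 2.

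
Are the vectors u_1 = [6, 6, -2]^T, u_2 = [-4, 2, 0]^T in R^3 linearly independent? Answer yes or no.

yes

Form the matrix with these vectors as rows and row reduce.
R2 ← R2 + (2/3)·R1: [0, 6, -4/3]
2 nonzero rows, so the 2 vectors span a space of dimension 2.
Since 2 = 2, the vectors are linearly independent.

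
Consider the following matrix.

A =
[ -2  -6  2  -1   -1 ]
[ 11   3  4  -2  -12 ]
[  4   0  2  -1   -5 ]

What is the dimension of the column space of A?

2

Row reduce to echelon form.
R2 ← R2 + (11/2)·R1: [0, -30, 15, -15/2, -35/2]
R3 ← R3 + (2)·R1: [0, -12, 6, -3, -7]
R3 ← R3 − (2/5)·R2: [0, 0, 0, 0, 0]
Echelon form has 2 nonzero rows, so rank(A) = 2.
The column space has dimension equal to the rank: 2.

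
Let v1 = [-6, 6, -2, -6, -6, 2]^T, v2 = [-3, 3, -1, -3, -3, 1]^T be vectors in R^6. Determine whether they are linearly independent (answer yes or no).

no

Form the matrix with these vectors as rows and row reduce.
R2 ← R2 − (1/2)·R1: [0, 0, 0, 0, 0, 0]
1 nonzero row, so the 2 vectors span a space of dimension 1.
Since 1 < 2, the vectors are linearly dependent.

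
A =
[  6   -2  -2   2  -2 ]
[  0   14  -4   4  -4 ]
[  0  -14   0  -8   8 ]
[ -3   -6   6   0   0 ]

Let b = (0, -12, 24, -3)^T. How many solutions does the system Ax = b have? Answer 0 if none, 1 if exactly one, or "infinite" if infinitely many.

Row reduce the augmented matrix [A | b].
R4 ← R4 + (1/2)·R1: [0, -7, 5, 1, -1, -3]
R3 ← R3 + R2: [0, 0, -4, -4, 4, 12]
R4 ← R4 + (1/2)·R2: [0, 0, 3, 3, -3, -9]
R4 ← R4 + (3/4)·R3: [0, 0, 0, 0, 0, 0]
The echelon form has 3 nonzero rows, and every pivot lies in the first 5 columns, so rank(A) = rank([A|b]) = 3.
The system is consistent.
rank = 3 < 5 unknowns, so there are infinitely many solutions.

infinite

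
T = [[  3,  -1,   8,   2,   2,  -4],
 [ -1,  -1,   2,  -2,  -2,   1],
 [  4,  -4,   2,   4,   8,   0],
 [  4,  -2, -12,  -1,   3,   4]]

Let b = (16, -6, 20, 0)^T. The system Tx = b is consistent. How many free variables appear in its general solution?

Row reduce the augmented matrix [T | b].
R2 ← R2 + (1/3)·R1: [0, -4/3, 14/3, -4/3, -4/3, -1/3, -2/3]
R3 ← R3 − (4/3)·R1: [0, -8/3, -26/3, 4/3, 16/3, 16/3, -4/3]
R4 ← R4 − (4/3)·R1: [0, -2/3, -68/3, -11/3, 1/3, 28/3, -64/3]
R3 ← R3 − (2)·R2: [0, 0, -18, 4, 8, 6, 0]
R4 ← R4 − (1/2)·R2: [0, 0, -25, -3, 1, 19/2, -21]
R4 ← R4 − (25/18)·R3: [0, 0, 0, -77/9, -91/9, 7/6, -21]
The echelon form has 4 nonzero rows, and every pivot lies in the first 6 columns, so rank(T) = rank([T|b]) = 4.
The system is consistent.
Free variables = (unknowns) − (rank) = 6 − 4 = 2.

2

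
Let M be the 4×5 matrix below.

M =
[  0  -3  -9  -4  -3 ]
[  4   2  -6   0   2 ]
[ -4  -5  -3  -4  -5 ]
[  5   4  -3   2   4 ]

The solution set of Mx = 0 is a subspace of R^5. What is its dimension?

Row reduce to echelon form.
Swap R1 ↔ R2
R3 ← R3 + R1: [0, -3, -9, -4, -3]
R4 ← R4 − (5/4)·R1: [0, 3/2, 9/2, 2, 3/2]
R3 ← R3 − R2: [0, 0, 0, 0, 0]
R4 ← R4 + (1/2)·R2: [0, 0, 0, 0, 0]
2 nonzero rows, so rank(M) = 2.
M has 5 columns; by rank–nullity, nullity = 5 − 2 = 3.

3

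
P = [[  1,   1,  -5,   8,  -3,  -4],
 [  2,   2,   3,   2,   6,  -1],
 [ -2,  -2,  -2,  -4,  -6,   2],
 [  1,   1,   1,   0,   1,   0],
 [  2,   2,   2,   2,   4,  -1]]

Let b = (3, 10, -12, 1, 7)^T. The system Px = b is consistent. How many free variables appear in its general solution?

3

Row reduce the augmented matrix [P | b].
R2 ← R2 − (2)·R1: [0, 0, 13, -14, 12, 7, 4]
R3 ← R3 + (2)·R1: [0, 0, -12, 12, -12, -6, -6]
R4 ← R4 − R1: [0, 0, 6, -8, 4, 4, -2]
R5 ← R5 − (2)·R1: [0, 0, 12, -14, 10, 7, 1]
R3 ← R3 + (12/13)·R2: [0, 0, 0, -12/13, -12/13, 6/13, -30/13]
R4 ← R4 − (6/13)·R2: [0, 0, 0, -20/13, -20/13, 10/13, -50/13]
R5 ← R5 − (12/13)·R2: [0, 0, 0, -14/13, -14/13, 7/13, -35/13]
R4 ← R4 − (5/3)·R3: [0, 0, 0, 0, 0, 0, 0]
R5 ← R5 − (7/6)·R3: [0, 0, 0, 0, 0, 0, 0]
The echelon form has 3 nonzero rows, and every pivot lies in the first 6 columns, so rank(P) = rank([P|b]) = 3.
The system is consistent.
Free variables = (unknowns) − (rank) = 6 − 3 = 3.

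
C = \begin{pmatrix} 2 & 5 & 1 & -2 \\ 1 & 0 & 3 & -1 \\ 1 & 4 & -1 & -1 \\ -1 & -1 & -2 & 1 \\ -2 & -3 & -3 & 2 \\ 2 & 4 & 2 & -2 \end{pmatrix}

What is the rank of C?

Row reduce to echelon form.
R2 ← R2 − (1/2)·R1: [0, -5/2, 5/2, 0]
R3 ← R3 − (1/2)·R1: [0, 3/2, -3/2, 0]
R4 ← R4 + (1/2)·R1: [0, 3/2, -3/2, 0]
R5 ← R5 + R1: [0, 2, -2, 0]
R6 ← R6 − R1: [0, -1, 1, 0]
R3 ← R3 + (3/5)·R2: [0, 0, 0, 0]
R4 ← R4 + (3/5)·R2: [0, 0, 0, 0]
R5 ← R5 + (4/5)·R2: [0, 0, 0, 0]
R6 ← R6 − (2/5)·R2: [0, 0, 0, 0]
Echelon form has 2 nonzero rows, so rank(C) = 2.

2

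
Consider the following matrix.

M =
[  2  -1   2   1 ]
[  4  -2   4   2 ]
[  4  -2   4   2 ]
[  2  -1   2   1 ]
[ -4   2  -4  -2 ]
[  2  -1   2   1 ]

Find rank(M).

1

Row reduce to echelon form.
R2 ← R2 − (2)·R1: [0, 0, 0, 0]
R3 ← R3 − (2)·R1: [0, 0, 0, 0]
R4 ← R4 − R1: [0, 0, 0, 0]
R5 ← R5 + (2)·R1: [0, 0, 0, 0]
R6 ← R6 − R1: [0, 0, 0, 0]
Echelon form has 1 nonzero row, so rank(M) = 1.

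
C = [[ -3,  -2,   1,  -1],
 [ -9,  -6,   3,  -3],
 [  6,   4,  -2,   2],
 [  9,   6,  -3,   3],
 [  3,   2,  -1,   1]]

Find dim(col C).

1

Row reduce to echelon form.
R2 ← R2 − (3)·R1: [0, 0, 0, 0]
R3 ← R3 + (2)·R1: [0, 0, 0, 0]
R4 ← R4 + (3)·R1: [0, 0, 0, 0]
R5 ← R5 + R1: [0, 0, 0, 0]
Echelon form has 1 nonzero row, so rank(C) = 1.
The column space has dimension equal to the rank: 1.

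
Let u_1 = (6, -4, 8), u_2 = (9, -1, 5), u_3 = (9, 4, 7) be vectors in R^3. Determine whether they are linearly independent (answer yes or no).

Form the matrix with these vectors as rows and row reduce.
R2 ← R2 − (3/2)·R1: [0, 5, -7]
R3 ← R3 − (3/2)·R1: [0, 10, -5]
R3 ← R3 − (2)·R2: [0, 0, 9]
3 nonzero rows, so the 3 vectors span a space of dimension 3.
Since 3 = 3, the vectors are linearly independent.

yes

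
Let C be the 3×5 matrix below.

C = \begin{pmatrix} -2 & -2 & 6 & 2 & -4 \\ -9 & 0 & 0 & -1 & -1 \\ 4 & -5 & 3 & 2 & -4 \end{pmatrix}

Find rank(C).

3

Row reduce to echelon form.
R2 ← R2 − (9/2)·R1: [0, 9, -27, -10, 17]
R3 ← R3 + (2)·R1: [0, -9, 15, 6, -12]
R3 ← R3 + R2: [0, 0, -12, -4, 5]
Echelon form has 3 nonzero rows, so rank(C) = 3.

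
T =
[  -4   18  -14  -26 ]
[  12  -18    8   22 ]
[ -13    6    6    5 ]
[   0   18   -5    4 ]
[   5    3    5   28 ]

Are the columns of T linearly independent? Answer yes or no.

yes

Row reduce T to echelon form.
R2 ← R2 + (3)·R1: [0, 36, -34, -56]
R3 ← R3 − (13/4)·R1: [0, -105/2, 103/2, 179/2]
R5 ← R5 + (5/4)·R1: [0, 51/2, -25/2, -9/2]
R3 ← R3 + (35/24)·R2: [0, 0, 23/12, 47/6]
R4 ← R4 − (1/2)·R2: [0, 0, 12, 32]
R5 ← R5 − (17/24)·R2: [0, 0, 139/12, 211/6]
R4 ← R4 − (144/23)·R3: [0, 0, 0, -392/23]
R5 ← R5 − (139/23)·R3: [0, 0, 0, -280/23]
R5 ← R5 − (5/7)·R4: [0, 0, 0, 0]
4 pivots among 4 columns.
Every column is a pivot column, so the columns are linearly independent.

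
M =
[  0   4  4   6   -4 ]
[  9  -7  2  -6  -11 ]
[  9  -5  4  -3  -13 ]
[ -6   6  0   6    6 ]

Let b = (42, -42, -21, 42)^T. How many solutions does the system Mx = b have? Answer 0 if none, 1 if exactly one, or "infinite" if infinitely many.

Row reduce the augmented matrix [M | b].
Swap R1 ↔ R2
R3 ← R3 − R1: [0, 2, 2, 3, -2, 21]
R4 ← R4 + (2/3)·R1: [0, 4/3, 4/3, 2, -4/3, 14]
R3 ← R3 − (1/2)·R2: [0, 0, 0, 0, 0, 0]
R4 ← R4 − (1/3)·R2: [0, 0, 0, 0, 0, 0]
The echelon form has 2 nonzero rows, and every pivot lies in the first 5 columns, so rank(M) = rank([M|b]) = 2.
The system is consistent.
rank = 2 < 5 unknowns, so there are infinitely many solutions.

infinite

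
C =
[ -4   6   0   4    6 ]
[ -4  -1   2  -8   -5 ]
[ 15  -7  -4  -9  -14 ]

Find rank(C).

3

Row reduce to echelon form.
R2 ← R2 − R1: [0, -7, 2, -12, -11]
R3 ← R3 + (15/4)·R1: [0, 31/2, -4, 6, 17/2]
R3 ← R3 + (31/14)·R2: [0, 0, 3/7, -144/7, -111/7]
Echelon form has 3 nonzero rows, so rank(C) = 3.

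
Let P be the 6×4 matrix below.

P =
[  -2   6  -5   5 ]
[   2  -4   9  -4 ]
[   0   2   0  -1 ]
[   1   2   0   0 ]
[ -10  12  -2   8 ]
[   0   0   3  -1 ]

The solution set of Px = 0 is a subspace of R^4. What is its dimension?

0

Row reduce to echelon form.
R2 ← R2 + R1: [0, 2, 4, 1]
R4 ← R4 + (1/2)·R1: [0, 5, -5/2, 5/2]
R5 ← R5 − (5)·R1: [0, -18, 23, -17]
R3 ← R3 − R2: [0, 0, -4, -2]
R4 ← R4 − (5/2)·R2: [0, 0, -25/2, 0]
R5 ← R5 + (9)·R2: [0, 0, 59, -8]
R4 ← R4 − (25/8)·R3: [0, 0, 0, 25/4]
R5 ← R5 + (59/4)·R3: [0, 0, 0, -75/2]
R6 ← R6 + (3/4)·R3: [0, 0, 0, -5/2]
R5 ← R5 + (6)·R4: [0, 0, 0, 0]
R6 ← R6 + (2/5)·R4: [0, 0, 0, 0]
4 nonzero rows, so rank(P) = 4.
P has 4 columns; by rank–nullity, nullity = 4 − 4 = 0.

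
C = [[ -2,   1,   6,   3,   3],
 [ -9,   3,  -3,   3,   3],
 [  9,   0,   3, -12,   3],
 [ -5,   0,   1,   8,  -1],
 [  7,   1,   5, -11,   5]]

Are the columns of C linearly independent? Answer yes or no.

no

Row reduce C to echelon form.
R2 ← R2 − (9/2)·R1: [0, -3/2, -30, -21/2, -21/2]
R3 ← R3 + (9/2)·R1: [0, 9/2, 30, 3/2, 33/2]
R4 ← R4 − (5/2)·R1: [0, -5/2, -14, 1/2, -17/2]
R5 ← R5 + (7/2)·R1: [0, 9/2, 26, -1/2, 31/2]
R3 ← R3 + (3)·R2: [0, 0, -60, -30, -15]
R4 ← R4 − (5/3)·R2: [0, 0, 36, 18, 9]
R5 ← R5 + (3)·R2: [0, 0, -64, -32, -16]
R4 ← R4 + (3/5)·R3: [0, 0, 0, 0, 0]
R5 ← R5 − (16/15)·R3: [0, 0, 0, 0, 0]
3 pivots among 5 columns.
Only 3 < 5 pivot columns, so the columns are linearly dependent.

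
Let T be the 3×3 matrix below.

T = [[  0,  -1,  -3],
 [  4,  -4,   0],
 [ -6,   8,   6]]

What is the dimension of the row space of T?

2

Row reduce to echelon form.
Swap R1 ↔ R2
R3 ← R3 + (3/2)·R1: [0, 2, 6]
R3 ← R3 + (2)·R2: [0, 0, 0]
Echelon form has 2 nonzero rows, so rank(T) = 2.
The row space has dimension equal to the rank: 2.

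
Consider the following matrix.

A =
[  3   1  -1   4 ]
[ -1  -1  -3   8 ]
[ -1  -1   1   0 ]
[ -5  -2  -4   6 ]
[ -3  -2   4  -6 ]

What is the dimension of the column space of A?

3

Row reduce to echelon form.
R2 ← R2 + (1/3)·R1: [0, -2/3, -10/3, 28/3]
R3 ← R3 + (1/3)·R1: [0, -2/3, 2/3, 4/3]
R4 ← R4 + (5/3)·R1: [0, -1/3, -17/3, 38/3]
R5 ← R5 + R1: [0, -1, 3, -2]
R3 ← R3 − R2: [0, 0, 4, -8]
R4 ← R4 − (1/2)·R2: [0, 0, -4, 8]
R5 ← R5 − (3/2)·R2: [0, 0, 8, -16]
R4 ← R4 + R3: [0, 0, 0, 0]
R5 ← R5 − (2)·R3: [0, 0, 0, 0]
Echelon form has 3 nonzero rows, so rank(A) = 3.
The column space has dimension equal to the rank: 3.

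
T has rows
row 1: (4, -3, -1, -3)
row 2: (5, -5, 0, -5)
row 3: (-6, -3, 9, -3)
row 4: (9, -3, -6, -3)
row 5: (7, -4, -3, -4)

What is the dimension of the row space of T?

2

Row reduce to echelon form.
R2 ← R2 − (5/4)·R1: [0, -5/4, 5/4, -5/4]
R3 ← R3 + (3/2)·R1: [0, -15/2, 15/2, -15/2]
R4 ← R4 − (9/4)·R1: [0, 15/4, -15/4, 15/4]
R5 ← R5 − (7/4)·R1: [0, 5/4, -5/4, 5/4]
R3 ← R3 − (6)·R2: [0, 0, 0, 0]
R4 ← R4 + (3)·R2: [0, 0, 0, 0]
R5 ← R5 + R2: [0, 0, 0, 0]
Echelon form has 2 nonzero rows, so rank(T) = 2.
The row space has dimension equal to the rank: 2.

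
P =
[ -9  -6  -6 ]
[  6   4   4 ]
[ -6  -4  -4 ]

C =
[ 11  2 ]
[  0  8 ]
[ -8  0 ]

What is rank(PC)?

1

First compute PC:
[[-51, -66],
 [ 34,  44],
 [-34, -44]]
Now row reduce the product.
R2 ← R2 + (2/3)·R1: [0, 0]
R3 ← R3 − (2/3)·R1: [0, 0]
1 nonzero row, so rank(PC) = 1.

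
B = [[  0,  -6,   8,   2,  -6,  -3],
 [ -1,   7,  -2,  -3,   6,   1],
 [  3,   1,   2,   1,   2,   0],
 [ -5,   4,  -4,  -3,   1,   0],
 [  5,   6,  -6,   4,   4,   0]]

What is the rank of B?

Row reduce to echelon form.
Swap R1 ↔ R2
R3 ← R3 + (3)·R1: [0, 22, -4, -8, 20, 3]
R4 ← R4 − (5)·R1: [0, -31, 6, 12, -29, -5]
R5 ← R5 + (5)·R1: [0, 41, -16, -11, 34, 5]
R3 ← R3 + (11/3)·R2: [0, 0, 76/3, -2/3, -2, -8]
R4 ← R4 − (31/6)·R2: [0, 0, -106/3, 5/3, 2, 21/2]
R5 ← R5 + (41/6)·R2: [0, 0, 116/3, 8/3, -7, -31/2]
R4 ← R4 + (53/38)·R3: [0, 0, 0, 14/19, -15/19, -25/38]
R5 ← R5 − (29/19)·R3: [0, 0, 0, 70/19, -75/19, -125/38]
R5 ← R5 − (5)·R4: [0, 0, 0, 0, 0, 0]
Echelon form has 4 nonzero rows, so rank(B) = 4.

4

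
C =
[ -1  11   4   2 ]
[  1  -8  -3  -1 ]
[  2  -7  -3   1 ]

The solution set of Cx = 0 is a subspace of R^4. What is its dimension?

2

Row reduce to echelon form.
R2 ← R2 + R1: [0, 3, 1, 1]
R3 ← R3 + (2)·R1: [0, 15, 5, 5]
R3 ← R3 − (5)·R2: [0, 0, 0, 0]
2 nonzero rows, so rank(C) = 2.
C has 4 columns; by rank–nullity, nullity = 4 − 2 = 2.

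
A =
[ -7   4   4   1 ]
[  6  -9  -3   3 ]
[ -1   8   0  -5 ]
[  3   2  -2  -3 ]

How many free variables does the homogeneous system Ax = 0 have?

2

Row reduce to echelon form.
R2 ← R2 + (6/7)·R1: [0, -39/7, 3/7, 27/7]
R3 ← R3 − (1/7)·R1: [0, 52/7, -4/7, -36/7]
R4 ← R4 + (3/7)·R1: [0, 26/7, -2/7, -18/7]
R3 ← R3 + (4/3)·R2: [0, 0, 0, 0]
R4 ← R4 + (2/3)·R2: [0, 0, 0, 0]
2 nonzero rows, so rank(A) = 2.
A has 4 columns; by rank–nullity, nullity = 4 − 2 = 2.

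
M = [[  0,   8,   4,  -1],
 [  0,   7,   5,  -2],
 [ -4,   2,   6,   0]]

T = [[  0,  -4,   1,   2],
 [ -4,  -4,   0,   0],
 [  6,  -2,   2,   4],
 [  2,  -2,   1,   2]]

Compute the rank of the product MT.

First compute MT:
[[-10, -38,   7,  14],
 [ -2, -34,   8,  16],
 [ 28,  -4,   8,  16]]
Now row reduce the product.
R2 ← R2 − (1/5)·R1: [0, -132/5, 33/5, 66/5]
R3 ← R3 + (14/5)·R1: [0, -552/5, 138/5, 276/5]
R3 ← R3 − (46/11)·R2: [0, 0, 0, 0]
2 nonzero rows, so rank(MT) = 2.

2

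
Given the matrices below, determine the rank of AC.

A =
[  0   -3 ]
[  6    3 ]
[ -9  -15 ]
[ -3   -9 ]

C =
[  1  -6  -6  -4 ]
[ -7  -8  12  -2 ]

First compute AC:
[[ 21,  24, -36,   6],
 [-15, -60,   0, -30],
 [ 96, 174, -126,  66],
 [ 60,  90, -90,  30]]
Now row reduce the product.
R2 ← R2 + (5/7)·R1: [0, -300/7, -180/7, -180/7]
R3 ← R3 − (32/7)·R1: [0, 450/7, 270/7, 270/7]
R4 ← R4 − (20/7)·R1: [0, 150/7, 90/7, 90/7]
R3 ← R3 + (3/2)·R2: [0, 0, 0, 0]
R4 ← R4 + (1/2)·R2: [0, 0, 0, 0]
2 nonzero rows, so rank(AC) = 2.

2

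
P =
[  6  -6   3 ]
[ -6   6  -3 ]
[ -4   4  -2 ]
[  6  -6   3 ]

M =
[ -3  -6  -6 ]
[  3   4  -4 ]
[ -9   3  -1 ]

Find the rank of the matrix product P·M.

1

First compute PM:
[[-63, -51, -15],
 [ 63,  51,  15],
 [ 42,  34,  10],
 [-63, -51, -15]]
Now row reduce the product.
R2 ← R2 + R1: [0, 0, 0]
R3 ← R3 + (2/3)·R1: [0, 0, 0]
R4 ← R4 − R1: [0, 0, 0]
1 nonzero row, so rank(PM) = 1.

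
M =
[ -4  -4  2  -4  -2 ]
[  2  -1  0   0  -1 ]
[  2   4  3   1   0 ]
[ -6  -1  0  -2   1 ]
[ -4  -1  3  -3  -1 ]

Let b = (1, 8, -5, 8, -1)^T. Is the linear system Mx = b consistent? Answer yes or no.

no

Row reduce the augmented matrix [M | b].
R2 ← R2 + (1/2)·R1: [0, -3, 1, -2, -2, 17/2]
R3 ← R3 + (1/2)·R1: [0, 2, 4, -1, -1, -9/2]
R4 ← R4 − (3/2)·R1: [0, 5, -3, 4, 4, 13/2]
R5 ← R5 − R1: [0, 3, 1, 1, 1, -2]
R3 ← R3 + (2/3)·R2: [0, 0, 14/3, -7/3, -7/3, 7/6]
R4 ← R4 + (5/3)·R2: [0, 0, -4/3, 2/3, 2/3, 62/3]
R5 ← R5 + R2: [0, 0, 2, -1, -1, 13/2]
R4 ← R4 + (2/7)·R3: [0, 0, 0, 0, 0, 21]
R5 ← R5 − (3/7)·R3: [0, 0, 0, 0, 0, 6]
R5 ← R5 − (2/7)·R4: [0, 0, 0, 0, 0, 0]
The echelon form has 4 nonzero rows; the last pivot sits in the augmented column, so rank(M) = 3 but rank([M|b]) = 4.
Since the ranks differ, the system is inconsistent.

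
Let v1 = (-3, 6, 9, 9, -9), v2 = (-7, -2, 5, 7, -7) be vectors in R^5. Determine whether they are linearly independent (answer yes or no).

Form the matrix with these vectors as rows and row reduce.
R2 ← R2 − (7/3)·R1: [0, -16, -16, -14, 14]
2 nonzero rows, so the 2 vectors span a space of dimension 2.
Since 2 = 2, the vectors are linearly independent.

yes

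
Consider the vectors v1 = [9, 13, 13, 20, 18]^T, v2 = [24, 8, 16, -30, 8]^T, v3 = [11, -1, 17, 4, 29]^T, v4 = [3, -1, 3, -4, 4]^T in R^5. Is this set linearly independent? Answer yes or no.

no

Form the matrix with these vectors as rows and row reduce.
R2 ← R2 − (8/3)·R1: [0, -80/3, -56/3, -250/3, -40]
R3 ← R3 − (11/9)·R1: [0, -152/9, 10/9, -184/9, 7]
R4 ← R4 − (1/3)·R1: [0, -16/3, -4/3, -32/3, -2]
R3 ← R3 − (19/30)·R2: [0, 0, 194/15, 97/3, 97/3]
R4 ← R4 − (1/5)·R2: [0, 0, 12/5, 6, 6]
R4 ← R4 − (18/97)·R3: [0, 0, 0, 0, 0]
3 nonzero rows, so the 4 vectors span a space of dimension 3.
Since 3 < 4, the vectors are linearly dependent.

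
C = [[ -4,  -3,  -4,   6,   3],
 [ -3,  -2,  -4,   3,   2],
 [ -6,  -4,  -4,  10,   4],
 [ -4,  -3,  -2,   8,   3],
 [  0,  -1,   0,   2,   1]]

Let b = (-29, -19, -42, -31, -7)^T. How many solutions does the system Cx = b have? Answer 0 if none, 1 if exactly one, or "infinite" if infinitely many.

Row reduce the augmented matrix [C | b].
R2 ← R2 − (3/4)·R1: [0, 1/4, -1, -3/2, -1/4, 11/4]
R3 ← R3 − (3/2)·R1: [0, 1/2, 2, 1, -1/2, 3/2]
R4 ← R4 − R1: [0, 0, 2, 2, 0, -2]
R3 ← R3 − (2)·R2: [0, 0, 4, 4, 0, -4]
R5 ← R5 + (4)·R2: [0, 0, -4, -4, 0, 4]
R4 ← R4 − (1/2)·R3: [0, 0, 0, 0, 0, 0]
R5 ← R5 + R3: [0, 0, 0, 0, 0, 0]
The echelon form has 3 nonzero rows, and every pivot lies in the first 5 columns, so rank(C) = rank([C|b]) = 3.
The system is consistent.
rank = 3 < 5 unknowns, so there are infinitely many solutions.

infinite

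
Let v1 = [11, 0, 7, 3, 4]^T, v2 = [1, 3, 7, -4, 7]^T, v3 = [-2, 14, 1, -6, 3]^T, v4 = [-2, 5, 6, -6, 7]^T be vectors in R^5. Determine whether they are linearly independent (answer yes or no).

yes

Form the matrix with these vectors as rows and row reduce.
R2 ← R2 − (1/11)·R1: [0, 3, 70/11, -47/11, 73/11]
R3 ← R3 + (2/11)·R1: [0, 14, 25/11, -60/11, 41/11]
R4 ← R4 + (2/11)·R1: [0, 5, 80/11, -60/11, 85/11]
R3 ← R3 − (14/3)·R2: [0, 0, -905/33, 478/33, -899/33]
R4 ← R4 − (5/3)·R2: [0, 0, -10/3, 5/3, -10/3]
R4 ← R4 − (22/181)·R3: [0, 0, 0, -17/181, -4/181]
4 nonzero rows, so the 4 vectors span a space of dimension 4.
Since 4 = 4, the vectors are linearly independent.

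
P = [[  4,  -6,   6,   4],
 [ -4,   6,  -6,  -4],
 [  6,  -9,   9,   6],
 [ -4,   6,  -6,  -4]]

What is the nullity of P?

3

Row reduce to echelon form.
R2 ← R2 + R1: [0, 0, 0, 0]
R3 ← R3 − (3/2)·R1: [0, 0, 0, 0]
R4 ← R4 + R1: [0, 0, 0, 0]
1 nonzero row, so rank(P) = 1.
P has 4 columns; by rank–nullity, nullity = 4 − 1 = 3.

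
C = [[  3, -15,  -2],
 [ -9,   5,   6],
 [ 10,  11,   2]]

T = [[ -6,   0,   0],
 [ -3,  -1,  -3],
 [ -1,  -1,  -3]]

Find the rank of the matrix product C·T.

2

First compute CT:
[[ 29,  17,  51],
 [ 33, -11, -33],
 [-95, -13, -39]]
Now row reduce the product.
R2 ← R2 − (33/29)·R1: [0, -880/29, -2640/29]
R3 ← R3 + (95/29)·R1: [0, 1238/29, 3714/29]
R3 ← R3 + (619/440)·R2: [0, 0, 0]
2 nonzero rows, so rank(CT) = 2.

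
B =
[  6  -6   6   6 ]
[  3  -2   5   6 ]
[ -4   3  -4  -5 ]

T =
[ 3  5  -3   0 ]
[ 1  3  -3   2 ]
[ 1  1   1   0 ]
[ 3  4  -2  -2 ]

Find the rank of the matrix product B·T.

3

First compute BT:
[[ 36,  42,  -6, -24],
 [ 30,  38, -10, -16],
 [-28, -35,   9,  16]]
Now row reduce the product.
R2 ← R2 − (5/6)·R1: [0, 3, -5, 4]
R3 ← R3 + (7/9)·R1: [0, -7/3, 13/3, -8/3]
R3 ← R3 + (7/9)·R2: [0, 0, 4/9, 4/9]
3 nonzero rows, so rank(BT) = 3.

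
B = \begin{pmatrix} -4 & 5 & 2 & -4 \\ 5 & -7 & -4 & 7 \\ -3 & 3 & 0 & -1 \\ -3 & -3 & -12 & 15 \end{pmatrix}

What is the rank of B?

Row reduce to echelon form.
R2 ← R2 + (5/4)·R1: [0, -3/4, -3/2, 2]
R3 ← R3 − (3/4)·R1: [0, -3/4, -3/2, 2]
R4 ← R4 − (3/4)·R1: [0, -27/4, -27/2, 18]
R3 ← R3 − R2: [0, 0, 0, 0]
R4 ← R4 − (9)·R2: [0, 0, 0, 0]
Echelon form has 2 nonzero rows, so rank(B) = 2.

2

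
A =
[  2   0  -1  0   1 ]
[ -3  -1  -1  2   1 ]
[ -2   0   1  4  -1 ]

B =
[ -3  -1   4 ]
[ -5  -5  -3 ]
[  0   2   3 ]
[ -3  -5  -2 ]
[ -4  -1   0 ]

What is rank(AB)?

First compute AB:
[[-10,  -5,   5],
 [  4,  -5, -16],
 [ -2, -15, -13]]
Now row reduce the product.
R2 ← R2 + (2/5)·R1: [0, -7, -14]
R3 ← R3 − (1/5)·R1: [0, -14, -14]
R3 ← R3 − (2)·R2: [0, 0, 14]
3 nonzero rows, so rank(AB) = 3.

3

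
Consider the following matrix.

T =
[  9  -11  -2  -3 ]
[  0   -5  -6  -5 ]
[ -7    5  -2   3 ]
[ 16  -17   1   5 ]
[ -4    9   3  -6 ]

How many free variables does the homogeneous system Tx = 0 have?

0

Row reduce to echelon form.
R3 ← R3 + (7/9)·R1: [0, -32/9, -32/9, 2/3]
R4 ← R4 − (16/9)·R1: [0, 23/9, 41/9, 31/3]
R5 ← R5 + (4/9)·R1: [0, 37/9, 19/9, -22/3]
R3 ← R3 − (32/45)·R2: [0, 0, 32/45, 38/9]
R4 ← R4 + (23/45)·R2: [0, 0, 67/45, 70/9]
R5 ← R5 + (37/45)·R2: [0, 0, -127/45, -103/9]
R4 ← R4 − (67/32)·R3: [0, 0, 0, -17/16]
R5 ← R5 + (127/32)·R3: [0, 0, 0, 85/16]
R5 ← R5 + (5)·R4: [0, 0, 0, 0]
4 nonzero rows, so rank(T) = 4.
T has 4 columns; by rank–nullity, nullity = 4 − 4 = 0.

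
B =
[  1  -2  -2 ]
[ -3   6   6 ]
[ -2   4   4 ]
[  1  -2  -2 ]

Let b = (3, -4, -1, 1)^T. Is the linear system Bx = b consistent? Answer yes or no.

no

Row reduce the augmented matrix [B | b].
R2 ← R2 + (3)·R1: [0, 0, 0, 5]
R3 ← R3 + (2)·R1: [0, 0, 0, 5]
R4 ← R4 − R1: [0, 0, 0, -2]
R3 ← R3 − R2: [0, 0, 0, 0]
R4 ← R4 + (2/5)·R2: [0, 0, 0, 0]
The echelon form has 2 nonzero rows; the last pivot sits in the augmented column, so rank(B) = 1 but rank([B|b]) = 2.
Since the ranks differ, the system is inconsistent.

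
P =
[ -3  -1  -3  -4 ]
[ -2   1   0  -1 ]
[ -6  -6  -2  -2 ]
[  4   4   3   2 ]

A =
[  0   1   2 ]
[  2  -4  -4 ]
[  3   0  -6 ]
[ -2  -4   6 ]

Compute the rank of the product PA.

3

First compute PA:
[[ -3,  17,  -8],
 [  4,  -2, -14],
 [-14,  26,  12],
 [ 13, -20, -14]]
Now row reduce the product.
R2 ← R2 + (4/3)·R1: [0, 62/3, -74/3]
R3 ← R3 − (14/3)·R1: [0, -160/3, 148/3]
R4 ← R4 + (13/3)·R1: [0, 161/3, -146/3]
R3 ← R3 + (80/31)·R2: [0, 0, -444/31]
R4 ← R4 − (161/62)·R2: [0, 0, 477/31]
R4 ← R4 + (159/148)·R3: [0, 0, 0]
3 nonzero rows, so rank(PA) = 3.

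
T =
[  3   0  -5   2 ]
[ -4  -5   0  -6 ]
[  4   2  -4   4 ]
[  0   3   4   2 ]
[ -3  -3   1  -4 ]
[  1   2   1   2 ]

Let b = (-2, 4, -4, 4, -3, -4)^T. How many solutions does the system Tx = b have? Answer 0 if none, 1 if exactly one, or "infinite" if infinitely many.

Row reduce the augmented matrix [T | b].
R2 ← R2 + (4/3)·R1: [0, -5, -20/3, -10/3, 4/3]
R3 ← R3 − (4/3)·R1: [0, 2, 8/3, 4/3, -4/3]
R5 ← R5 + R1: [0, -3, -4, -2, -5]
R6 ← R6 − (1/3)·R1: [0, 2, 8/3, 4/3, -10/3]
R3 ← R3 + (2/5)·R2: [0, 0, 0, 0, -4/5]
R4 ← R4 + (3/5)·R2: [0, 0, 0, 0, 24/5]
R5 ← R5 − (3/5)·R2: [0, 0, 0, 0, -29/5]
R6 ← R6 + (2/5)·R2: [0, 0, 0, 0, -14/5]
R4 ← R4 + (6)·R3: [0, 0, 0, 0, 0]
R5 ← R5 − (29/4)·R3: [0, 0, 0, 0, 0]
R6 ← R6 − (7/2)·R3: [0, 0, 0, 0, 0]
The echelon form has 3 nonzero rows; the last pivot sits in the augmented column, so rank(T) = 2 but rank([T|b]) = 3.
Since the ranks differ, the system is inconsistent.
It has no solutions.

0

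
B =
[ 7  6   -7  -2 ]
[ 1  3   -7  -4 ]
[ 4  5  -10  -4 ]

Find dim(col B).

Row reduce to echelon form.
R2 ← R2 − (1/7)·R1: [0, 15/7, -6, -26/7]
R3 ← R3 − (4/7)·R1: [0, 11/7, -6, -20/7]
R3 ← R3 − (11/15)·R2: [0, 0, -8/5, -2/15]
Echelon form has 3 nonzero rows, so rank(B) = 3.
The column space has dimension equal to the rank: 3.

3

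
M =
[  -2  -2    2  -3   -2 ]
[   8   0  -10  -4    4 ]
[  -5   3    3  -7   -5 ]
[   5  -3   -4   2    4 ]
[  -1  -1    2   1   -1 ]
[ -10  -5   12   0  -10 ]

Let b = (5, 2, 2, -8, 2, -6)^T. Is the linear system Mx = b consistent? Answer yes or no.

Row reduce the augmented matrix [M | b].
R2 ← R2 + (4)·R1: [0, -8, -2, -16, -4, 22]
R3 ← R3 − (5/2)·R1: [0, 8, -2, 1/2, 0, -21/2]
R4 ← R4 + (5/2)·R1: [0, -8, 1, -11/2, -1, 9/2]
R5 ← R5 − (1/2)·R1: [0, 0, 1, 5/2, 0, -1/2]
R6 ← R6 − (5)·R1: [0, 5, 2, 15, 0, -31]
R3 ← R3 + R2: [0, 0, -4, -31/2, -4, 23/2]
R4 ← R4 − R2: [0, 0, 3, 21/2, 3, -35/2]
R6 ← R6 + (5/8)·R2: [0, 0, 3/4, 5, -5/2, -69/4]
R4 ← R4 + (3/4)·R3: [0, 0, 0, -9/8, 0, -71/8]
R5 ← R5 + (1/4)·R3: [0, 0, 0, -11/8, -1, 19/8]
R6 ← R6 + (3/16)·R3: [0, 0, 0, 67/32, -13/4, -483/32]
R5 ← R5 − (11/9)·R4: [0, 0, 0, 0, -1, 119/9]
R6 ← R6 + (67/36)·R4: [0, 0, 0, 0, -13/4, -569/18]
R6 ← R6 − (13/4)·R5: [0, 0, 0, 0, 0, -895/12]
The echelon form has 6 nonzero rows; the last pivot sits in the augmented column, so rank(M) = 5 but rank([M|b]) = 6.
Since the ranks differ, the system is inconsistent.

no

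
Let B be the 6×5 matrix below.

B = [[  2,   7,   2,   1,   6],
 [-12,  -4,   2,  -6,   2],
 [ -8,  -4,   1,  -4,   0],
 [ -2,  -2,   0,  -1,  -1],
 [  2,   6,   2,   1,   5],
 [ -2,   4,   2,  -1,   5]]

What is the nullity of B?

Row reduce to echelon form.
R2 ← R2 + (6)·R1: [0, 38, 14, 0, 38]
R3 ← R3 + (4)·R1: [0, 24, 9, 0, 24]
R4 ← R4 + R1: [0, 5, 2, 0, 5]
R5 ← R5 − R1: [0, -1, 0, 0, -1]
R6 ← R6 + R1: [0, 11, 4, 0, 11]
R3 ← R3 − (12/19)·R2: [0, 0, 3/19, 0, 0]
R4 ← R4 − (5/38)·R2: [0, 0, 3/19, 0, 0]
R5 ← R5 + (1/38)·R2: [0, 0, 7/19, 0, 0]
R6 ← R6 − (11/38)·R2: [0, 0, -1/19, 0, 0]
R4 ← R4 − R3: [0, 0, 0, 0, 0]
R5 ← R5 − (7/3)·R3: [0, 0, 0, 0, 0]
R6 ← R6 + (1/3)·R3: [0, 0, 0, 0, 0]
3 nonzero rows, so rank(B) = 3.
B has 5 columns; by rank–nullity, nullity = 5 − 3 = 2.

2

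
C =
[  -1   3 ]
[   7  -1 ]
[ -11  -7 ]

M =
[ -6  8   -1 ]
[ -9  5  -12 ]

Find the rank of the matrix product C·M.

2

First compute CM:
[[-21,   7, -35],
 [-33,  51,   5],
 [129, -123,  95]]
Now row reduce the product.
R2 ← R2 − (11/7)·R1: [0, 40, 60]
R3 ← R3 + (43/7)·R1: [0, -80, -120]
R3 ← R3 + (2)·R2: [0, 0, 0]
2 nonzero rows, so rank(CM) = 2.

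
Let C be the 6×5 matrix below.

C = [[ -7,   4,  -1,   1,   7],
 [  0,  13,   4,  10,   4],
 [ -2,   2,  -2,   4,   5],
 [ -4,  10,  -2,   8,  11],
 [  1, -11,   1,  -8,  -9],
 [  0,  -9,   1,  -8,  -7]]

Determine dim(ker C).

Row reduce to echelon form.
R3 ← R3 − (2/7)·R1: [0, 6/7, -12/7, 26/7, 3]
R4 ← R4 − (4/7)·R1: [0, 54/7, -10/7, 52/7, 7]
R5 ← R5 + (1/7)·R1: [0, -73/7, 6/7, -55/7, -8]
R3 ← R3 − (6/91)·R2: [0, 0, -180/91, 278/91, 249/91]
R4 ← R4 − (54/91)·R2: [0, 0, -346/91, 136/91, 421/91]
R5 ← R5 + (73/91)·R2: [0, 0, 370/91, 15/91, -436/91]
R6 ← R6 + (9/13)·R2: [0, 0, 49/13, -14/13, -55/13]
R4 ← R4 − (173/90)·R3: [0, 0, 0, -197/45, -19/30]
R5 ← R5 + (37/18)·R3: [0, 0, 0, 58/9, 5/6]
R6 ← R6 + (343/180)·R3: [0, 0, 0, 427/90, 59/60]
R5 ← R5 + (290/197)·R4: [0, 0, 0, 0, -39/394]
R6 ← R6 + (427/394)·R4: [0, 0, 0, 0, 117/394]
R6 ← R6 + (3)·R5: [0, 0, 0, 0, 0]
5 nonzero rows, so rank(C) = 5.
C has 5 columns; by rank–nullity, nullity = 5 − 5 = 0.

0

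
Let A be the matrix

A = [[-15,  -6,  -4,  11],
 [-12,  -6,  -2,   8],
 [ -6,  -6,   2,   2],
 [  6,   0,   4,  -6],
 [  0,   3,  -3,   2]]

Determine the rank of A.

Row reduce to echelon form.
R2 ← R2 − (4/5)·R1: [0, -6/5, 6/5, -4/5]
R3 ← R3 − (2/5)·R1: [0, -18/5, 18/5, -12/5]
R4 ← R4 + (2/5)·R1: [0, -12/5, 12/5, -8/5]
R3 ← R3 − (3)·R2: [0, 0, 0, 0]
R4 ← R4 − (2)·R2: [0, 0, 0, 0]
R5 ← R5 + (5/2)·R2: [0, 0, 0, 0]
Echelon form has 2 nonzero rows, so rank(A) = 2.

2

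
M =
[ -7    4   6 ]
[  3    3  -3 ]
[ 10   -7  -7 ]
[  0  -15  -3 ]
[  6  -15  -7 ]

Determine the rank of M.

Row reduce to echelon form.
R2 ← R2 + (3/7)·R1: [0, 33/7, -3/7]
R3 ← R3 + (10/7)·R1: [0, -9/7, 11/7]
R5 ← R5 + (6/7)·R1: [0, -81/7, -13/7]
R3 ← R3 + (3/11)·R2: [0, 0, 16/11]
R4 ← R4 + (35/11)·R2: [0, 0, -48/11]
R5 ← R5 + (27/11)·R2: [0, 0, -32/11]
R4 ← R4 + (3)·R3: [0, 0, 0]
R5 ← R5 + (2)·R3: [0, 0, 0]
Echelon form has 3 nonzero rows, so rank(M) = 3.

3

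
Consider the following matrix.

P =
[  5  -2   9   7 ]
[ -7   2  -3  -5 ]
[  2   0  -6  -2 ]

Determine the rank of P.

Row reduce to echelon form.
R2 ← R2 + (7/5)·R1: [0, -4/5, 48/5, 24/5]
R3 ← R3 − (2/5)·R1: [0, 4/5, -48/5, -24/5]
R3 ← R3 + R2: [0, 0, 0, 0]
Echelon form has 2 nonzero rows, so rank(P) = 2.

2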